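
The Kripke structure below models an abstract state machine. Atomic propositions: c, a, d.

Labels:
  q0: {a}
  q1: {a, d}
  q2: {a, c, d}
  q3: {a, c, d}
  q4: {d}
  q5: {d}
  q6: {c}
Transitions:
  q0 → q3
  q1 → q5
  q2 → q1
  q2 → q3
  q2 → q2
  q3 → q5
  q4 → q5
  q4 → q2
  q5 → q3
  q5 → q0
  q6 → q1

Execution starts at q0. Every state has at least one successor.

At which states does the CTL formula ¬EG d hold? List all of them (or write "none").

States satisfying d: {q1, q2, q3, q4, q5}.
States satisfying EG d: {q1, q2, q3, q4, q5}.
States satisfying ¬EG d: {q0, q6}.

{q0, q6}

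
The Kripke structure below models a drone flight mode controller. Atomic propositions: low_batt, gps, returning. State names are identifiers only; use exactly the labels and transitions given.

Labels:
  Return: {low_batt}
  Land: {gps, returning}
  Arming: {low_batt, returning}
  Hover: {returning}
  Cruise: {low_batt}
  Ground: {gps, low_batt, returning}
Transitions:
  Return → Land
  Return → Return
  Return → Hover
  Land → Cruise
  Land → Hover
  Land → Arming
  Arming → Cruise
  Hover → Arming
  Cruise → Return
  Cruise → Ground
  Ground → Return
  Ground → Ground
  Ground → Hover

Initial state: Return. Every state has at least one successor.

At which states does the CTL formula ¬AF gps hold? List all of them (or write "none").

States satisfying gps: {Land, Ground}.
States satisfying AF gps: {Land, Ground}.
States satisfying ¬AF gps: {Return, Arming, Hover, Cruise}.

{Return, Arming, Hover, Cruise}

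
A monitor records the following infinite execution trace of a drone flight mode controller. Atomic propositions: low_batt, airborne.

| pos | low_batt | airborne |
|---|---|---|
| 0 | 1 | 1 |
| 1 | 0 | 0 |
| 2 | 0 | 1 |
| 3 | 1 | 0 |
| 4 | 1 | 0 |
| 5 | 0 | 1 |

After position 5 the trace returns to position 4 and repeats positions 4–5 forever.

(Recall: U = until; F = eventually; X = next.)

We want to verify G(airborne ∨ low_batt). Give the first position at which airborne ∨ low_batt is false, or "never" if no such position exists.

Check airborne ∨ low_batt at each position in order: 0 ✓.
At position 1 the labels are {}, so airborne ∨ low_batt is false there. This is the first violation.

1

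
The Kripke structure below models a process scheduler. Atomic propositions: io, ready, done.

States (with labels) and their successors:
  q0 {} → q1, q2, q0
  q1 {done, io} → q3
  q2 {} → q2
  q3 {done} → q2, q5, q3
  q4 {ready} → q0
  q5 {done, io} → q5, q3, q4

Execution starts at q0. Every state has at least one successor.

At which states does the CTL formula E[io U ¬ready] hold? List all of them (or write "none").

{q0, q1, q2, q3, q5}

States satisfying io: {q1, q5}.
States satisfying ¬ready: {q0, q1, q2, q3, q5}.
States satisfying E[io U ¬ready]: {q0, q1, q2, q3, q5}.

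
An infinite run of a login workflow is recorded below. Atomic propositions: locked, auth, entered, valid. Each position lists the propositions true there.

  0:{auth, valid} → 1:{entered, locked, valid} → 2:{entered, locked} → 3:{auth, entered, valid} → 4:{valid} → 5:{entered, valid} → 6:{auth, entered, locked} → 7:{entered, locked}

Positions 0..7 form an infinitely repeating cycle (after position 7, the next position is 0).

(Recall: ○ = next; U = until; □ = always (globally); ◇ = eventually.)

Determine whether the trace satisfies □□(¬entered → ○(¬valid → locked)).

Yes

□(¬entered → ○(¬valid → locked)) holds at every position 0..7, and those are all positions ever visited, so □□(¬entered → ○(¬valid → locked)) holds.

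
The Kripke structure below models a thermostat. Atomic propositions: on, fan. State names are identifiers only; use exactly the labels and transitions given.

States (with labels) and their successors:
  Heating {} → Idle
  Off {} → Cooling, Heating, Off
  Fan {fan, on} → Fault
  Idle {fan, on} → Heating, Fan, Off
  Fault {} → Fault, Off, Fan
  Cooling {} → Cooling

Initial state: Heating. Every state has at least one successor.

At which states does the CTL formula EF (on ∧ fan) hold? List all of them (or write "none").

{Heating, Off, Fan, Idle, Fault}

States satisfying on ∧ fan: {Fan, Idle}.
States satisfying EF (on ∧ fan): {Heating, Off, Fan, Idle, Fault}.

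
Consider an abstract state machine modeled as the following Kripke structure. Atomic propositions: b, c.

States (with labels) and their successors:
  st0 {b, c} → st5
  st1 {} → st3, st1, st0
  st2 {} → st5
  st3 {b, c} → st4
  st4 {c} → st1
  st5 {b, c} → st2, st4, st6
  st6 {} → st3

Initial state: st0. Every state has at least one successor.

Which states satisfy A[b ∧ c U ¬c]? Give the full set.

States satisfying b ∧ c: {st0, st3, st5}.
States satisfying ¬c: {st1, st2, st6}.
States satisfying A[b ∧ c U ¬c]: {st1, st2, st6}.

{st1, st2, st6}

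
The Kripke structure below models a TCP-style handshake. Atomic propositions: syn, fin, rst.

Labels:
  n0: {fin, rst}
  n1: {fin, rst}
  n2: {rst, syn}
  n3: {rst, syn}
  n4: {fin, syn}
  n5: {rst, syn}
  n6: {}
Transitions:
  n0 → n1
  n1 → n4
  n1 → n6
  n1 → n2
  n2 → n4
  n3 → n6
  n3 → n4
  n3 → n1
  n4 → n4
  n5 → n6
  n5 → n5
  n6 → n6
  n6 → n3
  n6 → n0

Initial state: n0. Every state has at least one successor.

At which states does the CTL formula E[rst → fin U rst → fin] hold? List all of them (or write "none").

States satisfying rst → fin: {n0, n1, n4, n6}.
States satisfying E[rst → fin U rst → fin]: {n0, n1, n4, n6}.

{n0, n1, n4, n6}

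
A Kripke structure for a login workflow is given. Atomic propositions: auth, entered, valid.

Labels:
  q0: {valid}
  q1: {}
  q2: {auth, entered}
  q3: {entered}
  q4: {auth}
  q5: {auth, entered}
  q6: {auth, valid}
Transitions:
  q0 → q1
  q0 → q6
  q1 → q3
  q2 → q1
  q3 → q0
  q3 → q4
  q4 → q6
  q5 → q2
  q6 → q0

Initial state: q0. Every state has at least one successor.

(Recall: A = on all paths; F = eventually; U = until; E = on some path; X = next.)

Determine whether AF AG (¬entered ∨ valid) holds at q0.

Violated

States satisfying AG (¬entered ∨ valid): ∅.
States satisfying AF AG (¬entered ∨ valid): ∅.
There is a path from q0 along which AG (¬entered ∨ valid) never holds.
q0 ∉ Sat(AF AG (¬entered ∨ valid)).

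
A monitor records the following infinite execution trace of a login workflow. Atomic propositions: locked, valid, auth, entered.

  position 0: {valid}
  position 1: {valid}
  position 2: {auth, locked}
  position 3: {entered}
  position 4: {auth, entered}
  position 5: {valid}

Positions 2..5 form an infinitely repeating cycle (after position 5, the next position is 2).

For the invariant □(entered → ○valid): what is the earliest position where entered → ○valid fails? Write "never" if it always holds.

3

Check entered → ○valid at each position in order: 0 ✓, 1 ✓, 2 ✓.
At position 3 the labels are {entered} and the next position 4 has {auth, entered}, so entered → ○valid is false there. This is the first violation.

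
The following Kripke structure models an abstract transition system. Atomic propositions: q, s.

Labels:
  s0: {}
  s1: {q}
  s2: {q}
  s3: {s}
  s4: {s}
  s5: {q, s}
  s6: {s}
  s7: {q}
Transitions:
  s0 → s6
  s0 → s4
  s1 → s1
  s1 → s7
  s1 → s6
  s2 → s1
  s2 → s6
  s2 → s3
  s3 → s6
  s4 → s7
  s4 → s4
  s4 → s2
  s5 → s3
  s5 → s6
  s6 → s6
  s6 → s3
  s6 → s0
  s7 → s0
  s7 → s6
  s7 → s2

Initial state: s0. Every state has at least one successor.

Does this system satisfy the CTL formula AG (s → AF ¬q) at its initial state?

States satisfying s → AF ¬q: {s0, s1, s2, s3, s4, s5, s6, s7}.
States satisfying AG (s → AF ¬q): {s0, s1, s2, s3, s4, s5, s6, s7}.
Every state reachable from s0 satisfies s → AF ¬q.
s0 ∈ Sat(AG (s → AF ¬q)).

Holds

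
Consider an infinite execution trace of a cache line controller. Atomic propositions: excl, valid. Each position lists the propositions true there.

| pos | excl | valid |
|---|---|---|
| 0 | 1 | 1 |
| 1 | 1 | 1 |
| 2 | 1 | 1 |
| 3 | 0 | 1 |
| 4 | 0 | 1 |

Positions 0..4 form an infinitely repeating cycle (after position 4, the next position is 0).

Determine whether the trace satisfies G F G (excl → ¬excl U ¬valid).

Violated

F G (excl → ¬excl U ¬valid) must hold at every position from 0 onward. It fails at position 0, so G F G (excl → ¬excl U ¬valid) is false.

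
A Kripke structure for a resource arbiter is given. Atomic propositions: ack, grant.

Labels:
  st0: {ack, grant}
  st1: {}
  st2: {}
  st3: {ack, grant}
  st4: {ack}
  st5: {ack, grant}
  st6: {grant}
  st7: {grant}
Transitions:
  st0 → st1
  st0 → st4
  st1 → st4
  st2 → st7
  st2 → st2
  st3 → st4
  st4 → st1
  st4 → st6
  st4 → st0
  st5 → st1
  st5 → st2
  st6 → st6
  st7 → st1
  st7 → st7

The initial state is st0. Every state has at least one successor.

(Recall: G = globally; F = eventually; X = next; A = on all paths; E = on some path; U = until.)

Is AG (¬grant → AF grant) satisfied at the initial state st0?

No

States satisfying ¬grant → AF grant: {st0, st3, st5, st6, st7}.
States satisfying AG (¬grant → AF grant): {st6}.
st1 is reachable from st0 and violates ¬grant → AF grant, so AG fails at st0.
st0 ∉ Sat(AG (¬grant → AF grant)).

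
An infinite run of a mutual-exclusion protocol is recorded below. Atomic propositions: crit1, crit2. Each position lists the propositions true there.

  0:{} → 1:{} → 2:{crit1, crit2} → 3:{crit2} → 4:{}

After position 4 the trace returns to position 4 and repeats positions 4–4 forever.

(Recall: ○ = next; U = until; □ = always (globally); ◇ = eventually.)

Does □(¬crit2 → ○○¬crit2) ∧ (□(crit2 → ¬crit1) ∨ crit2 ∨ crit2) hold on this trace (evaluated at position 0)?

Does not hold

¬crit2 → ○○¬crit2 must hold at every position from 0 onward. It fails at position 0, so □(¬crit2 → ○○¬crit2) is false.
Positions where ¬crit2 holds: 0, 1, 4.
Check ○○¬crit2 at each: 0→fails, 1→fails, 4→ok.
At position 0: □(¬crit2 → ○○¬crit2) is false; □(crit2 → ¬crit1) ∨ crit2 ∨ crit2 is false; so □(¬crit2 → ○○¬crit2) ∧ (□(crit2 → ¬crit1) ∨ crit2 ∨ crit2) is false.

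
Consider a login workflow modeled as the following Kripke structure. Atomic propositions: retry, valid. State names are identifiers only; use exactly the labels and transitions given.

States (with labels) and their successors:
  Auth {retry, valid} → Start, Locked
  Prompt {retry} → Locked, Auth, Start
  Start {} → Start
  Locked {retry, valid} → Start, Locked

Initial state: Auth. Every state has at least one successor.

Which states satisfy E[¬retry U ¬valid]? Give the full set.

{Prompt, Start}

States satisfying ¬retry: {Start}.
States satisfying ¬valid: {Prompt, Start}.
States satisfying E[¬retry U ¬valid]: {Prompt, Start}.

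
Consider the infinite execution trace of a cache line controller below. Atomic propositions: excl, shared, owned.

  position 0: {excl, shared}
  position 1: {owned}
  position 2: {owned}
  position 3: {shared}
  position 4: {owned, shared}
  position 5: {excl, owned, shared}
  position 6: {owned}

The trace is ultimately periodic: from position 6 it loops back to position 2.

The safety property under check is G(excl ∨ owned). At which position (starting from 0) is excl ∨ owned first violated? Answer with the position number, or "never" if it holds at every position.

Check excl ∨ owned at each position in order: 0 ✓, 1 ✓, 2 ✓.
At position 3 the labels are {shared}, so excl ∨ owned is false there. This is the first violation.

3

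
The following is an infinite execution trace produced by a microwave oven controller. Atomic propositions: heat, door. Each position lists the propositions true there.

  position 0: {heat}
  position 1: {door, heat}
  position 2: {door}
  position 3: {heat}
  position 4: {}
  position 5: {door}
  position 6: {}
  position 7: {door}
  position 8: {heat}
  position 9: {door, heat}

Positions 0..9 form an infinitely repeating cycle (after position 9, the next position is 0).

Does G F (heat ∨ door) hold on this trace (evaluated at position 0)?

F (heat ∨ door) holds at every position 0..9, and those are all positions ever visited, so G F (heat ∨ door) holds.

Holds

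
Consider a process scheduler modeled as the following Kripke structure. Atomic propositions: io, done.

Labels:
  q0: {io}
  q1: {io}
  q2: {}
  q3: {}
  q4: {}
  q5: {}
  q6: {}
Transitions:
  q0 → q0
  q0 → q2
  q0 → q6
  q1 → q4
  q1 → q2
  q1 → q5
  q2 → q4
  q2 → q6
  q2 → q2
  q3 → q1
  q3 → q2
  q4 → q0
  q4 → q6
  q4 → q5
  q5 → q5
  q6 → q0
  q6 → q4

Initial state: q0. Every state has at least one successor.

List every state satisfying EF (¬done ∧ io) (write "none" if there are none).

States satisfying ¬done ∧ io: {q0, q1}.
States satisfying EF (¬done ∧ io): {q0, q1, q2, q3, q4, q6}.

{q0, q1, q2, q3, q4, q6}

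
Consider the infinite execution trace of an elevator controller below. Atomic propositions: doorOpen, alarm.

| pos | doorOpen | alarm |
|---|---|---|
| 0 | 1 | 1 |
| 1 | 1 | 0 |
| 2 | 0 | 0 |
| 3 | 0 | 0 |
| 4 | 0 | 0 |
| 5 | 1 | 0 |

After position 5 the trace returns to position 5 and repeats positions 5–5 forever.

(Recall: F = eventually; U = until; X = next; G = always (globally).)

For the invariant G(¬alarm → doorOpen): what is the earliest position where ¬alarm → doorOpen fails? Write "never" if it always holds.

2

Check ¬alarm → doorOpen at each position in order: 0 ✓, 1 ✓.
At position 2 the labels are {}, so ¬alarm → doorOpen is false there. This is the first violation.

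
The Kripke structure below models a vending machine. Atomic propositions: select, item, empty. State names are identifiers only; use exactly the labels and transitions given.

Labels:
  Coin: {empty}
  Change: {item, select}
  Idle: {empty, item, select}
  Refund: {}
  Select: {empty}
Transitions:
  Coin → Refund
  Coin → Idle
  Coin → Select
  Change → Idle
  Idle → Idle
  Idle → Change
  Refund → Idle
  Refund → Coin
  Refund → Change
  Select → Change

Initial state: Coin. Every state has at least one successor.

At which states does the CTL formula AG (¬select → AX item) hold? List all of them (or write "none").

{Change, Idle, Select}

States satisfying ¬select → AX item: {Change, Idle, Select}.
States satisfying AG (¬select → AX item): {Change, Idle, Select}.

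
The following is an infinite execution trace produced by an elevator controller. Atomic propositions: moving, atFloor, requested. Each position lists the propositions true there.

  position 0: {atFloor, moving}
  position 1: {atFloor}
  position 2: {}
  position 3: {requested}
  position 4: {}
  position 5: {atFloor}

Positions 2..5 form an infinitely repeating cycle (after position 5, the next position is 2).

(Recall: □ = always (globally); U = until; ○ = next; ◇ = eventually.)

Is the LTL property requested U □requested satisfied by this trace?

Walking from position 0: at position 0, □requested has not yet held and requested fails, so requested U □requested is false.

Violated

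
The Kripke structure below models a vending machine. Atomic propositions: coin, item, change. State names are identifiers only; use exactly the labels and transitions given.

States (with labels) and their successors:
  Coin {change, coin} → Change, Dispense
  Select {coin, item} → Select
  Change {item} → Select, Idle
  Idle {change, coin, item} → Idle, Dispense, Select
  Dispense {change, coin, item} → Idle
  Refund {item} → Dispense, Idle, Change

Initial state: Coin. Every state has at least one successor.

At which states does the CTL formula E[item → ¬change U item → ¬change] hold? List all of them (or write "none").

States satisfying item → ¬change: {Coin, Select, Change, Refund}.
States satisfying E[item → ¬change U item → ¬change]: {Coin, Select, Change, Refund}.

{Coin, Select, Change, Refund}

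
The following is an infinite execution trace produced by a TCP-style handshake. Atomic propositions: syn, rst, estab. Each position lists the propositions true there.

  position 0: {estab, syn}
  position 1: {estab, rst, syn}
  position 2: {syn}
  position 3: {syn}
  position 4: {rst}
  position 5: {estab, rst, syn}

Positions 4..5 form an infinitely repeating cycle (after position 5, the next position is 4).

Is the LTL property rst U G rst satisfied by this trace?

Walking from position 0: at position 0, G rst has not yet held and rst fails, so rst U G rst is false.

No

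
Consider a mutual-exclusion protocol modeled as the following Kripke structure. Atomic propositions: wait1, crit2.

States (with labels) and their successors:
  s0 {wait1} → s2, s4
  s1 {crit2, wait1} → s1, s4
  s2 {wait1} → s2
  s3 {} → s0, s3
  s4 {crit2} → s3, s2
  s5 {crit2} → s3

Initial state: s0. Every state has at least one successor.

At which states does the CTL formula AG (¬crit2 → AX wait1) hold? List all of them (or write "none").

States satisfying ¬crit2 → AX wait1: {s1, s2, s4, s5}.
States satisfying AG (¬crit2 → AX wait1): {s2}.

{s2}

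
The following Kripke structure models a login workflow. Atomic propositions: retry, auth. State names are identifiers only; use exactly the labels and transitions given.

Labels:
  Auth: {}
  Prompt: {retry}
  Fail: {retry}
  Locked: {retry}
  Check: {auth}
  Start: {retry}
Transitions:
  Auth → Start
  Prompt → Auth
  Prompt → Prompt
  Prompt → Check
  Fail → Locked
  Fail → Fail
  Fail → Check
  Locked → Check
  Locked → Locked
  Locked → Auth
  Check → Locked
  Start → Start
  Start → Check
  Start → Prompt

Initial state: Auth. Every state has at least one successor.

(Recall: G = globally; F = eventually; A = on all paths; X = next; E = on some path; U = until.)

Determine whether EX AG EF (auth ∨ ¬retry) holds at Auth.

States satisfying AG EF (auth ∨ ¬retry): {Auth, Prompt, Fail, Locked, Check, Start}.
States satisfying EX AG EF (auth ∨ ¬retry): {Auth, Prompt, Fail, Locked, Check, Start}.
Auth ∈ Sat(EX AG EF (auth ∨ ¬retry)).

Holds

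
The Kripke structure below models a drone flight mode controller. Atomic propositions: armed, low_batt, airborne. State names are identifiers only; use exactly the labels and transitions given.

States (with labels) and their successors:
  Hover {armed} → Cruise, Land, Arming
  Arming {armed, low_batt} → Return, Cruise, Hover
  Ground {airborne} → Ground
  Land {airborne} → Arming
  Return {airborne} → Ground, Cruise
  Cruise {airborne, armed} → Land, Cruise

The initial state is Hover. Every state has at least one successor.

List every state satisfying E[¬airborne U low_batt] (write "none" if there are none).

{Hover, Arming}

States satisfying ¬airborne: {Hover, Arming}.
States satisfying low_batt: {Arming}.
States satisfying E[¬airborne U low_batt]: {Hover, Arming}.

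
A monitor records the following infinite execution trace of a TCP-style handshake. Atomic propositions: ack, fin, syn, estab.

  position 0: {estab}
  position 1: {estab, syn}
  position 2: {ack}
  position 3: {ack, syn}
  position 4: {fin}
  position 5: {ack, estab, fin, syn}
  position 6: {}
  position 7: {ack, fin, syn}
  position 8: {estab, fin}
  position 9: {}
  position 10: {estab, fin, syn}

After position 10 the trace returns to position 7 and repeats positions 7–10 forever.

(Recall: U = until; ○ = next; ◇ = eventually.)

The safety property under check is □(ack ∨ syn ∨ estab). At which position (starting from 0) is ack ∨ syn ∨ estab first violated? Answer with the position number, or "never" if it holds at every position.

4

Check ack ∨ syn ∨ estab at each position in order: 0 ✓, 1 ✓, 2 ✓, 3 ✓.
At position 4 the labels are {fin}, so ack ∨ syn ∨ estab is false there. This is the first violation.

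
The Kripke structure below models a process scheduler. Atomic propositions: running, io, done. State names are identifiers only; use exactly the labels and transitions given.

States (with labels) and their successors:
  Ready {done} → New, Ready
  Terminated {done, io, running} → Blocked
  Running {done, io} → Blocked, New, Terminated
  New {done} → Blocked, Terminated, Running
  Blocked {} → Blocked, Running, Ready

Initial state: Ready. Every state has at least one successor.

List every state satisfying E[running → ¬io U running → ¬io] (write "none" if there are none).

{Ready, Running, New, Blocked}

States satisfying running → ¬io: {Ready, Running, New, Blocked}.
States satisfying E[running → ¬io U running → ¬io]: {Ready, Running, New, Blocked}.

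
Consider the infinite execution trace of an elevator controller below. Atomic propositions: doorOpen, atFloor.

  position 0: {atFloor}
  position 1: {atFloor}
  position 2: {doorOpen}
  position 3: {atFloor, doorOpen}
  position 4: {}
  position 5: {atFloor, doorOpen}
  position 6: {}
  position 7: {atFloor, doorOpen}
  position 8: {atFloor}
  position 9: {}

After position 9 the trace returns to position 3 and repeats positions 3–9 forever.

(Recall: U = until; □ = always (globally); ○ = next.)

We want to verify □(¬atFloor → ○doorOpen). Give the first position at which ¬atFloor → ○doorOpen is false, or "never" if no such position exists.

never

¬atFloor → ○doorOpen holds at every position 0..9, and those are all the positions the trace ever visits, so the invariant □(¬atFloor → ○doorOpen) is never violated.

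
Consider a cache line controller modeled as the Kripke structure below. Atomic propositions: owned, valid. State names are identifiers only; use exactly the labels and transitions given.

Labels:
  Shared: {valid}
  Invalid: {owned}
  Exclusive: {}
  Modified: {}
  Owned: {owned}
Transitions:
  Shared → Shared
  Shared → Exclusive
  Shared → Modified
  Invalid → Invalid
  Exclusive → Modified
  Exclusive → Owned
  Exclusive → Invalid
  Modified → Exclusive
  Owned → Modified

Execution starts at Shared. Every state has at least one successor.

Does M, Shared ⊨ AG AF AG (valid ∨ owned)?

States satisfying AF AG (valid ∨ owned): {Invalid}.
States satisfying AG AF AG (valid ∨ owned): {Invalid}.
Exclusive is reachable from Shared and violates AF AG (valid ∨ owned), so AG fails at Shared.
Shared ∉ Sat(AG AF AG (valid ∨ owned)).

No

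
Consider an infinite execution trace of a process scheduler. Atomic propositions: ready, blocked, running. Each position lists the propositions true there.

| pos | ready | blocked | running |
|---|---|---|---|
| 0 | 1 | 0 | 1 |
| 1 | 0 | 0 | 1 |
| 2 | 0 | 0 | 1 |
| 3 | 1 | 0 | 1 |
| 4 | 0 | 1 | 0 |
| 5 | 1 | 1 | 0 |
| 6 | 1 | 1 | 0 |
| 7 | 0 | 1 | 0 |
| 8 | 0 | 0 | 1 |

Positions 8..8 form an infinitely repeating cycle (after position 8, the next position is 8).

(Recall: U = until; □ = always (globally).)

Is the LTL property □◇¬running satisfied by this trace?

◇¬running must hold at every position from 0 onward. It fails at position 8, so □◇¬running is false.

Does not hold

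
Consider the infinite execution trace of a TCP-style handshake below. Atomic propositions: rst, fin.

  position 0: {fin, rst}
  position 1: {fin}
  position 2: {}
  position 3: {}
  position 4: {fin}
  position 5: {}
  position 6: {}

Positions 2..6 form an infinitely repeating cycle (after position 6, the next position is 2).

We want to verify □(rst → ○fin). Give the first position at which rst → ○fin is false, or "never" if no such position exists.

rst → ○fin holds at every position 0..6, and those are all the positions the trace ever visits, so the invariant □(rst → ○fin) is never violated.

never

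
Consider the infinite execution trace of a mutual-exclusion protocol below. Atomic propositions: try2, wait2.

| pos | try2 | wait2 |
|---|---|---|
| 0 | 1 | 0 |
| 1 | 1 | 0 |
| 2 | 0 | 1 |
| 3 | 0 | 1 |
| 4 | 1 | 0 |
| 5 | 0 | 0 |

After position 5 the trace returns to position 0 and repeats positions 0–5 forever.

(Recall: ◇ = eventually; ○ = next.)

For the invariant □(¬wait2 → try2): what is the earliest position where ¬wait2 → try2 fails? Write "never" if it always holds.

Check ¬wait2 → try2 at each position in order: 0 ✓, 1 ✓, 2 ✓, 3 ✓, 4 ✓.
At position 5 the labels are {}, so ¬wait2 → try2 is false there. This is the first violation.

5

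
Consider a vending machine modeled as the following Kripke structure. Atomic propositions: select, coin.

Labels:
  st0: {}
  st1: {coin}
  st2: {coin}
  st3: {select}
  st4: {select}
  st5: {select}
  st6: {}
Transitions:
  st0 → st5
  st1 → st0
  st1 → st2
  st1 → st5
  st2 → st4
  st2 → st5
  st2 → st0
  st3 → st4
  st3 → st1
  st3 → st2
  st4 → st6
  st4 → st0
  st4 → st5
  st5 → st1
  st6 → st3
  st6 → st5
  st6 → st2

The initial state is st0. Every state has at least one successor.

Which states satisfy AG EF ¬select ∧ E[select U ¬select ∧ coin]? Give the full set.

States satisfying EF ¬select: {st0, st1, st2, st3, st4, st5, st6}.
States satisfying AG EF ¬select: {st0, st1, st2, st3, st4, st5, st6}.
States satisfying select: {st3, st4, st5}.
States satisfying ¬select ∧ coin: {st1, st2}.
States satisfying E[select U ¬select ∧ coin]: {st1, st2, st3, st4, st5}.
States satisfying AG EF ¬select ∧ E[select U ¬select ∧ coin]: {st1, st2, st3, st4, st5}.

{st1, st2, st3, st4, st5}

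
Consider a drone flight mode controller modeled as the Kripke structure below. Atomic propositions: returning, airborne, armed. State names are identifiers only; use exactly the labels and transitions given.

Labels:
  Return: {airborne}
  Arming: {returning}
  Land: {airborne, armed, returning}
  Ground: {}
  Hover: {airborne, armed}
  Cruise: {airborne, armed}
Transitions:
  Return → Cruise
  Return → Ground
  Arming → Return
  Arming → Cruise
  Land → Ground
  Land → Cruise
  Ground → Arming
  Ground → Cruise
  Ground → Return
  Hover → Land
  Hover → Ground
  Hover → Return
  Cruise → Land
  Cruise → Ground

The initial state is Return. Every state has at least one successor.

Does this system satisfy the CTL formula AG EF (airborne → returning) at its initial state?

Yes

States satisfying EF (airborne → returning): {Return, Arming, Land, Ground, Hover, Cruise}.
States satisfying AG EF (airborne → returning): {Return, Arming, Land, Ground, Hover, Cruise}.
Every state reachable from Return satisfies EF (airborne → returning).
Return ∈ Sat(AG EF (airborne → returning)).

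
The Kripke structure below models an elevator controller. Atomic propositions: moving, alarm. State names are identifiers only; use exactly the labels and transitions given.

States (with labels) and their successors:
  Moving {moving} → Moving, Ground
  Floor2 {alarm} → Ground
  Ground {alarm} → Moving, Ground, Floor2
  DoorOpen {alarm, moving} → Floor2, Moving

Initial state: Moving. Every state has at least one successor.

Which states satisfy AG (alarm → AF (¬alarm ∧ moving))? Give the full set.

none

States satisfying alarm → AF (¬alarm ∧ moving): {Moving}.
States satisfying AG (alarm → AF (¬alarm ∧ moving)): ∅.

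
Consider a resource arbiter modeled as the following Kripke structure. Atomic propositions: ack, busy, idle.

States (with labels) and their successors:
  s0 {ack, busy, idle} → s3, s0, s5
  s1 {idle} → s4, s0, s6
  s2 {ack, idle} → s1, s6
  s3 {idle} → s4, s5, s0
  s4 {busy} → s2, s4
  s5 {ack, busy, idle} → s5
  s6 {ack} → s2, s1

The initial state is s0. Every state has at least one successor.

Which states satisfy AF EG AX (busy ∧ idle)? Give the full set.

{s5}

States satisfying EG AX (busy ∧ idle): {s5}.
States satisfying AF EG AX (busy ∧ idle): {s5}.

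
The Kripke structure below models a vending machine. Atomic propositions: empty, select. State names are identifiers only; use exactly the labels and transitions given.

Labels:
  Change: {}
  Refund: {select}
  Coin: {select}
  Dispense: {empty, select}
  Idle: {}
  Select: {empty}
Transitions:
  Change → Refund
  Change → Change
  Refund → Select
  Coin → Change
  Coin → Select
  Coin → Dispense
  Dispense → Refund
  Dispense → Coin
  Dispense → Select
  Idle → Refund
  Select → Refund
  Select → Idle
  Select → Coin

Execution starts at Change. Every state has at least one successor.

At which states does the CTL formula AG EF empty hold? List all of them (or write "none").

States satisfying EF empty: {Change, Refund, Coin, Dispense, Idle, Select}.
States satisfying AG EF empty: {Change, Refund, Coin, Dispense, Idle, Select}.

{Change, Refund, Coin, Dispense, Idle, Select}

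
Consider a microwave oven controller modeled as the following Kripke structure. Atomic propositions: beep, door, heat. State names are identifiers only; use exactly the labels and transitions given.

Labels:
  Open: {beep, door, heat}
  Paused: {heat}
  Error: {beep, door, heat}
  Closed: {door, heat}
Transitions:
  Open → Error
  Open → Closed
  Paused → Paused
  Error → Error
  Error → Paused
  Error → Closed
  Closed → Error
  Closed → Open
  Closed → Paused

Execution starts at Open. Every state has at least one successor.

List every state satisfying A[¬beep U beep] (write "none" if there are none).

{Open, Error}

States satisfying ¬beep: {Paused, Closed}.
States satisfying beep: {Open, Error}.
States satisfying A[¬beep U beep]: {Open, Error}.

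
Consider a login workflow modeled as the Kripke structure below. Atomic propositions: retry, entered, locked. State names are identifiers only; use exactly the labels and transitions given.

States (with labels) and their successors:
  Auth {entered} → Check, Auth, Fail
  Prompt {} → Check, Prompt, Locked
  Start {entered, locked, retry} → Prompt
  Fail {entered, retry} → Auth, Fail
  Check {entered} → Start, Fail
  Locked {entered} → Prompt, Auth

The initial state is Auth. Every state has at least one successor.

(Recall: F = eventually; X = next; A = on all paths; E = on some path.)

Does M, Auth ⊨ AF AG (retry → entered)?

States satisfying AG (retry → entered): {Auth, Prompt, Start, Fail, Check, Locked}.
States satisfying AF AG (retry → entered): {Auth, Prompt, Start, Fail, Check, Locked}.
Auth ∈ Sat(AF AG (retry → entered)).

Holds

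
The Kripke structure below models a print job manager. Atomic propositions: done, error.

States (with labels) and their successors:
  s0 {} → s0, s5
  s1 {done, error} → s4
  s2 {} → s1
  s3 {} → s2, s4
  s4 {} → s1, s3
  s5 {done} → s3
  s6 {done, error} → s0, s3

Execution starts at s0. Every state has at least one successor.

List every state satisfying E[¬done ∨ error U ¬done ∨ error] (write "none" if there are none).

{s0, s1, s2, s3, s4, s6}

States satisfying ¬done ∨ error: {s0, s1, s2, s3, s4, s6}.
States satisfying E[¬done ∨ error U ¬done ∨ error]: {s0, s1, s2, s3, s4, s6}.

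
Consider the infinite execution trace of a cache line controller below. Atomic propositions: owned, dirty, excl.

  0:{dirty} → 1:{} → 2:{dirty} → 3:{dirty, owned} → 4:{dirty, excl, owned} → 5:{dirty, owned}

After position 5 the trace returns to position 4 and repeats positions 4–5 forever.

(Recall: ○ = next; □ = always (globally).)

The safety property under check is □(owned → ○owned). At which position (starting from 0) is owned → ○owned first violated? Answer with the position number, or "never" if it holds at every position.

never

owned → ○owned holds at every position 0..5, and those are all the positions the trace ever visits, so the invariant □(owned → ○owned) is never violated.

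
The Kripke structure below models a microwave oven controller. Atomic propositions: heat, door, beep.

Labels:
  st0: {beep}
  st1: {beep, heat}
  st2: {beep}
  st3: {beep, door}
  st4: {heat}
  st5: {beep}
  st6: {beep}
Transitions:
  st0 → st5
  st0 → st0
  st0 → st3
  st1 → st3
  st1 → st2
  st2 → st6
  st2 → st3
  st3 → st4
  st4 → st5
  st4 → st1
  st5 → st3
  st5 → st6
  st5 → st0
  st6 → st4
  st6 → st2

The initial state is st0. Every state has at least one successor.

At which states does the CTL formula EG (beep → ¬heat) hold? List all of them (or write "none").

{st0, st2, st3, st4, st5, st6}

States satisfying beep → ¬heat: {st0, st2, st3, st4, st5, st6}.
States satisfying EG (beep → ¬heat): {st0, st2, st3, st4, st5, st6}.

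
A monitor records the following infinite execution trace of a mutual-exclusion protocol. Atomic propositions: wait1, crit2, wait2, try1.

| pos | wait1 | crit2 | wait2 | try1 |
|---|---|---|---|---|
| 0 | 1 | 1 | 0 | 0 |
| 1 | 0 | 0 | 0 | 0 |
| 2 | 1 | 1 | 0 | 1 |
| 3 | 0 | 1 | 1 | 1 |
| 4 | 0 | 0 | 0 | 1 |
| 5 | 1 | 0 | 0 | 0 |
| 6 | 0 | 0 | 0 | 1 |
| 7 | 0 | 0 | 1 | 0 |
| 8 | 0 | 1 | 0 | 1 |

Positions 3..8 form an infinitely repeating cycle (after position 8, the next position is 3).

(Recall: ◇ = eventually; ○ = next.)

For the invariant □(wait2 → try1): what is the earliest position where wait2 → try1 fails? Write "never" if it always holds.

Check wait2 → try1 at each position in order: 0 ✓, 1 ✓, 2 ✓, 3 ✓, 4 ✓, 5 ✓, 6 ✓.
At position 7 the labels are {wait2}, so wait2 → try1 is false there. This is the first violation.

7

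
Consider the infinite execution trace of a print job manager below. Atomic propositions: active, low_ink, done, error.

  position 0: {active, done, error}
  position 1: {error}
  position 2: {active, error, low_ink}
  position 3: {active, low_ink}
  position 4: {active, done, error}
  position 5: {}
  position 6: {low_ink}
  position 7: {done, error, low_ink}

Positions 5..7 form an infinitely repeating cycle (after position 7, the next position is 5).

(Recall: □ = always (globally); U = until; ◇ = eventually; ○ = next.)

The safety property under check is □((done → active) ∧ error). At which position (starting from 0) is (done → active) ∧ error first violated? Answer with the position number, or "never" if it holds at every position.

3

Check (done → active) ∧ error at each position in order: 0 ✓, 1 ✓, 2 ✓.
At position 3 the labels are {active, low_ink}, so (done → active) ∧ error is false there. This is the first violation.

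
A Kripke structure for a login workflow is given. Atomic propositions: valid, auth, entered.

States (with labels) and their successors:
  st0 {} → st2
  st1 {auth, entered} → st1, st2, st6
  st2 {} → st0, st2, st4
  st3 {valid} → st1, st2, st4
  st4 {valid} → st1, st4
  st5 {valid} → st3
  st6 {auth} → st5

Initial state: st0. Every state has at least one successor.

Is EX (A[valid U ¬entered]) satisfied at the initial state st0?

States satisfying A[valid U ¬entered]: {st0, st2, st3, st4, st5, st6}.
States satisfying EX (A[valid U ¬entered]): {st0, st1, st2, st3, st4, st5, st6}.
st0 ∈ Sat(EX (A[valid U ¬entered])).

Holds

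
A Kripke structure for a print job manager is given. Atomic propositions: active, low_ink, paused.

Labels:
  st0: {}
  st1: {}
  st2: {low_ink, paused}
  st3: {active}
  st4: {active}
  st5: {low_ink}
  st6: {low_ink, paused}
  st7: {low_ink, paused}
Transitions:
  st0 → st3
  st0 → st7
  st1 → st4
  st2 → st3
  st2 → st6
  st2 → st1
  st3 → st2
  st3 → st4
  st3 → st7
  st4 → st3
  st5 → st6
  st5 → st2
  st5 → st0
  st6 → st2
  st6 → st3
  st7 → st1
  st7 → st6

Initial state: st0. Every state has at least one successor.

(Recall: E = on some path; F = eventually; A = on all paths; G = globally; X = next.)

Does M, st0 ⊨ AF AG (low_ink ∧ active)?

States satisfying AG (low_ink ∧ active): ∅.
States satisfying AF AG (low_ink ∧ active): ∅.
There is a path from st0 along which AG (low_ink ∧ active) never holds.
st0 ∉ Sat(AF AG (low_ink ∧ active)).

Does not hold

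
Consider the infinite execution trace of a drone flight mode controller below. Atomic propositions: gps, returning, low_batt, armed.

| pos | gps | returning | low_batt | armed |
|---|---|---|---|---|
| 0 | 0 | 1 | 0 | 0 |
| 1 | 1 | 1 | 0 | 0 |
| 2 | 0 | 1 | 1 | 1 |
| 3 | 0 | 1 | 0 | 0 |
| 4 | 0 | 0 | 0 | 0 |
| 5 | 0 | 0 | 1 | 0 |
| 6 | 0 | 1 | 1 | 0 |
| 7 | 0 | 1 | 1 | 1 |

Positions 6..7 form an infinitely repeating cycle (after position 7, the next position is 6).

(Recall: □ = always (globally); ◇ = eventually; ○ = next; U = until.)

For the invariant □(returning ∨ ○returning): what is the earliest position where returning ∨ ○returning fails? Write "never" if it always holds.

4

Check returning ∨ ○returning at each position in order: 0 ✓, 1 ✓, 2 ✓, 3 ✓.
At position 4 the labels are {} and the next position 5 has {low_batt}, so returning ∨ ○returning is false there. This is the first violation.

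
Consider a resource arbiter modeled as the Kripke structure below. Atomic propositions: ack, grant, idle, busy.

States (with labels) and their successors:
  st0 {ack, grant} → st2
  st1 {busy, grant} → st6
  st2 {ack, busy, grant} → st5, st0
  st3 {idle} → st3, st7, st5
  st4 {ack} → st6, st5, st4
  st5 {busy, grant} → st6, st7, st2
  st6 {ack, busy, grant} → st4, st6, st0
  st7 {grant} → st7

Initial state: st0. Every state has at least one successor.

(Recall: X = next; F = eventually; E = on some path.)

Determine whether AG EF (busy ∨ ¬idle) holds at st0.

Holds

States satisfying EF (busy ∨ ¬idle): {st0, st1, st2, st3, st4, st5, st6, st7}.
States satisfying AG EF (busy ∨ ¬idle): {st0, st1, st2, st3, st4, st5, st6, st7}.
Every state reachable from st0 satisfies EF (busy ∨ ¬idle).
st0 ∈ Sat(AG EF (busy ∨ ¬idle)).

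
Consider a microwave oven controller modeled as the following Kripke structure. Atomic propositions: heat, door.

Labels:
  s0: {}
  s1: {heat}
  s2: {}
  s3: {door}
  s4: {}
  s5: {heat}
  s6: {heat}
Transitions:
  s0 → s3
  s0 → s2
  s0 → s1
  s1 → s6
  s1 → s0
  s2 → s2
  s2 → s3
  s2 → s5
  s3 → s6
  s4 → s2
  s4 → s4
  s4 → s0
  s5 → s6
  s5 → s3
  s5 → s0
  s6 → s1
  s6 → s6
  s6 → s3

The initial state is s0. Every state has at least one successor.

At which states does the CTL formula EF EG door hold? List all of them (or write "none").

States satisfying EG door: ∅.
States satisfying EF EG door: ∅.

none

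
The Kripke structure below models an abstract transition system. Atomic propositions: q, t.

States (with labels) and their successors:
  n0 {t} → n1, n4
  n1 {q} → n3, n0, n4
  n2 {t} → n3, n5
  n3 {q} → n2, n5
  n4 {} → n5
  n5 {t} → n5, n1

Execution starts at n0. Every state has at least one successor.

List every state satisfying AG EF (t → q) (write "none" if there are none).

States satisfying EF (t → q): {n0, n1, n2, n3, n4, n5}.
States satisfying AG EF (t → q): {n0, n1, n2, n3, n4, n5}.

{n0, n1, n2, n3, n4, n5}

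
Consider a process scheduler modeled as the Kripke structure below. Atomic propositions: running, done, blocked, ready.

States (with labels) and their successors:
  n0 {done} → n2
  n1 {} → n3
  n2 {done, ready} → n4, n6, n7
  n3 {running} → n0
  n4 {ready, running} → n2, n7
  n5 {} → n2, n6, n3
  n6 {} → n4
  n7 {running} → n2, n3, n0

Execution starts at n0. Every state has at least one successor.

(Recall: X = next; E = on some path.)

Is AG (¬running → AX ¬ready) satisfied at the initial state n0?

Violated

States satisfying ¬running → AX ¬ready: {n1, n3, n4, n7}.
States satisfying AG (¬running → AX ¬ready): ∅.
n0 is reachable from n0 and violates ¬running → AX ¬ready, so AG fails at n0.
n0 ∉ Sat(AG (¬running → AX ¬ready)).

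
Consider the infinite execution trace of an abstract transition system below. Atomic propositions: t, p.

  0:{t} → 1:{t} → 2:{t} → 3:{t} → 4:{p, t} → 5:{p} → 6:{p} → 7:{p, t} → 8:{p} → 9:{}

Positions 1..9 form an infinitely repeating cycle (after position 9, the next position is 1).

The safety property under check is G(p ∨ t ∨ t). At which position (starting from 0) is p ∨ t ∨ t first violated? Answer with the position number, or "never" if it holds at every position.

Check p ∨ t ∨ t at each position in order: 0 ✓, 1 ✓, 2 ✓, 3 ✓, 4 ✓, 5 ✓, 6 ✓, 7 ✓, 8 ✓.
At position 9 the labels are {}, so p ∨ t ∨ t is false there. This is the first violation.

9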